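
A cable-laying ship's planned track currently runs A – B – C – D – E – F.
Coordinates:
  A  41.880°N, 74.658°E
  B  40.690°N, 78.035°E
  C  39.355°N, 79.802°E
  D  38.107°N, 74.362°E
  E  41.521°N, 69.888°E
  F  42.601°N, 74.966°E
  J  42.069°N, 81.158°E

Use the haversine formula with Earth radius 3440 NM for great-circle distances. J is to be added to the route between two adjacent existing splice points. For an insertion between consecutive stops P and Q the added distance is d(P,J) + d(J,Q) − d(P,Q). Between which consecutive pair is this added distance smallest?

Added distance for inserting J between each consecutive pair:
A–B: 285.3 NM
B–C: 223.3 NM
C–D: 301.0 NM
D–E: 606.7 NM
E–F: 546.4 NM
Smallest added distance is 223.3 NM, inserting between B and C.

between B and C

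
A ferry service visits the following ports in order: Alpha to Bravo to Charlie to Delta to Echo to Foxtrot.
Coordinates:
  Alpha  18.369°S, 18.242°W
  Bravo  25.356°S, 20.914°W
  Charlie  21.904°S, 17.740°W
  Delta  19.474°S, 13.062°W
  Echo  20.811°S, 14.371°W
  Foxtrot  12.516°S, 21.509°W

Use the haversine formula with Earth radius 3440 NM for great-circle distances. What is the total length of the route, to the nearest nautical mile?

1771 NM

Leg distances:
Alpha→Bravo: 445.1 NM  (cumulative 445.1 NM)
Bravo→Charlie: 271.0 NM  (cumulative 716.0 NM)
Charlie→Delta: 300.5 NM  (cumulative 1016.6 NM)
Delta→Echo: 109.0 NM  (cumulative 1125.6 NM)
Echo→Foxtrot: 645.1 NM  (cumulative 1770.7 NM)
Total route length ≈ 1771 NM.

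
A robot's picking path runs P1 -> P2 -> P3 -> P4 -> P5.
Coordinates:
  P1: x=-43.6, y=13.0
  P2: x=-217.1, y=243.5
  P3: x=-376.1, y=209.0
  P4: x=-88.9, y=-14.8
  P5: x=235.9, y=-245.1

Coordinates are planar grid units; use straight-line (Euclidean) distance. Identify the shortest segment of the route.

P2–P3

Leg distances:
P1→P2: 288.5
P2→P3: 162.7
P3→P4: 364.1
P4→P5: 398.2
The shortest leg is P2–P3 at 162.7.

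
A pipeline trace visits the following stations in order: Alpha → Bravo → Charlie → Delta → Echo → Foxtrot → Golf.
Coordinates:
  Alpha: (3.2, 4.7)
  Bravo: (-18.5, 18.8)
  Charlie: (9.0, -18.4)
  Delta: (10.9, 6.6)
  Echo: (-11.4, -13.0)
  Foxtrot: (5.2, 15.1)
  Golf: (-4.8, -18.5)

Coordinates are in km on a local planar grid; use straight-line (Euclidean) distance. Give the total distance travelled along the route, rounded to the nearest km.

195 km

Leg distances:
Alpha→Bravo: 25.9 km  (cumulative 25.9 km)
Bravo→Charlie: 46.3 km  (cumulative 72.1 km)
Charlie→Delta: 25.1 km  (cumulative 97.2 km)
Delta→Echo: 29.7 km  (cumulative 126.9 km)
Echo→Foxtrot: 32.6 km  (cumulative 159.5 km)
Foxtrot→Golf: 35.1 km  (cumulative 194.6 km)
Total route length ≈ 195 km.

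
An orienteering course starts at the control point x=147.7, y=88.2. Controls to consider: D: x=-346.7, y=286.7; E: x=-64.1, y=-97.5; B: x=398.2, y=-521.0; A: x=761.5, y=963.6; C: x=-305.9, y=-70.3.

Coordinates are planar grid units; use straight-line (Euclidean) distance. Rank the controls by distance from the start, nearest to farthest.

Distances from the start:
E x=-64.1, y=-97.5: 281.7
C x=-305.9, y=-70.3: 480.5
D x=-346.7, y=286.7: 532.8
B x=398.2, y=-521.0: 658.7
A x=761.5, y=963.6: 1069.1

E, C, D, B, A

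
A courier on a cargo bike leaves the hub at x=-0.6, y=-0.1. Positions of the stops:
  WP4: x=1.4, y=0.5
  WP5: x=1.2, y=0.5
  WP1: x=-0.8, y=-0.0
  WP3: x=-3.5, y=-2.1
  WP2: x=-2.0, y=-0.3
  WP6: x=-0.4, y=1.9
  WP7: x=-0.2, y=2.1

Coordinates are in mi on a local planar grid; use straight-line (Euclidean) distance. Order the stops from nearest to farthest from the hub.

WP1, WP2, WP5, WP6, WP4, WP7, WP3

Computing each straight-line distance from x=-0.6, y=-0.1:
WP1 x=-0.8, y=-0.0: 0.2 mi
WP2 x=-2.0, y=-0.3: 1.4 mi
WP5 x=1.2, y=0.5: 1.9 mi
WP6 x=-0.4, y=1.9: 2.0 mi
WP4 x=1.4, y=0.5: 2.1 mi
WP7 x=-0.2, y=2.1: 2.2 mi
WP3 x=-3.5, y=-2.1: 3.5 mi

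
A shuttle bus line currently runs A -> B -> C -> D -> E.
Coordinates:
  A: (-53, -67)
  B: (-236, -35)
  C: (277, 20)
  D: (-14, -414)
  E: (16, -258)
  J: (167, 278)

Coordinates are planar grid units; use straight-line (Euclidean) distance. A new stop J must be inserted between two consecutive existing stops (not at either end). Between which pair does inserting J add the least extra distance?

between B and C

Added distance for inserting J between each consecutive pair:
A–B: 733.7
B–C: 274.8
C–D: 473.2
D–E: 1113.3
Smallest added distance is 274.8, inserting between B and C.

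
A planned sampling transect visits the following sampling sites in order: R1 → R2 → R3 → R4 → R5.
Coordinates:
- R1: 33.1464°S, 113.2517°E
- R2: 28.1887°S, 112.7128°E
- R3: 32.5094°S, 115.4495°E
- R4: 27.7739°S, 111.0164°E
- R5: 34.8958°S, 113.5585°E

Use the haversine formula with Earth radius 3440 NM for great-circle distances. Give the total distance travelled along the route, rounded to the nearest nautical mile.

Leg distances:
R1→R2: 299.0 NM  (cumulative 299.0 NM)
R2→R3: 295.6 NM  (cumulative 594.6 NM)
R3→R4: 365.7 NM  (cumulative 960.3 NM)
R4→R5: 447.0 NM  (cumulative 1407.2 NM)
Total route length ≈ 1407 NM.

1407 NM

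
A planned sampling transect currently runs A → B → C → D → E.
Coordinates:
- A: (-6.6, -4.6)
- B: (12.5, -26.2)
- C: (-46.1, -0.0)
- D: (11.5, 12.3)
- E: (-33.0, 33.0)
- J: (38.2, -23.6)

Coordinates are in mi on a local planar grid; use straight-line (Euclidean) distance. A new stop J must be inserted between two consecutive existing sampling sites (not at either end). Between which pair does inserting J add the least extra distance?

between A and B

Added distance for inserting J between each consecutive pair:
A–B: 45.7 mi
B–C: 49.2 mi
C–D: 73.4 mi
D–E: 86.6 mi
Smallest added distance is 45.7 mi, inserting between A and B.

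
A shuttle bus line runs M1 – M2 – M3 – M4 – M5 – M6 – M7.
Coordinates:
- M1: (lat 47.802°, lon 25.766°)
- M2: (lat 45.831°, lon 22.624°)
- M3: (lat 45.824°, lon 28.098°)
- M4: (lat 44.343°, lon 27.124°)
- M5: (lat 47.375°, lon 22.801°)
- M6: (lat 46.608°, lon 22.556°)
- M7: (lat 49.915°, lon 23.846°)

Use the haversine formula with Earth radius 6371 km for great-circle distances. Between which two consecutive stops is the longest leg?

Leg distances:
M1→M2: 324.3 km
M2→M3: 424.1 km
M3→M4: 181.6 km
M4→M5: 475.0 km
M5→M6: 87.3 km
M6→M7: 379.9 km
The longest leg is M4–M5 at 475.0 km.

M4–M5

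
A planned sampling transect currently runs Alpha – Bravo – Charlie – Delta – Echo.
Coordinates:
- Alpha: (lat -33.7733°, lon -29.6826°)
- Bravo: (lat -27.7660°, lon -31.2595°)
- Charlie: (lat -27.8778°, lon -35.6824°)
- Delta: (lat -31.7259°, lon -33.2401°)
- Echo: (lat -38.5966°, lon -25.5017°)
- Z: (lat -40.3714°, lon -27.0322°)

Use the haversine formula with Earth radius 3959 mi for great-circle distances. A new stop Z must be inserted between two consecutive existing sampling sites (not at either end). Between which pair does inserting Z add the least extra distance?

Added distance for inserting Z between each consecutive pair:
Alpha–Bravo: 956.9 mi
Bravo–Charlie: 1627.1 mi
Charlie–Delta: 1380.6 mi
Delta–Echo: 192.8 mi
Smallest added distance is 192.8 mi, inserting between Delta and Echo.

between Delta and Echo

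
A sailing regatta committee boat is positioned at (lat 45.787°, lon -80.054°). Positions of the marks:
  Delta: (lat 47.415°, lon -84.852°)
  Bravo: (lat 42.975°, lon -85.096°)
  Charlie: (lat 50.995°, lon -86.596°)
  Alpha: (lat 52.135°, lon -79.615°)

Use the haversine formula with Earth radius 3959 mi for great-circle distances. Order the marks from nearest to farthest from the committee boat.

Delta, Bravo, Alpha, Charlie

Computing each great-circle distance from (lat 45.787°, lon -80.054°):
Delta (lat 47.415°, lon -84.852°): 254.0 mi
Bravo (lat 42.975°, lon -85.096°): 315.7 mi
Alpha (lat 52.135°, lon -79.615°): 439.1 mi
Charlie (lat 50.995°, lon -86.596°): 468.2 mi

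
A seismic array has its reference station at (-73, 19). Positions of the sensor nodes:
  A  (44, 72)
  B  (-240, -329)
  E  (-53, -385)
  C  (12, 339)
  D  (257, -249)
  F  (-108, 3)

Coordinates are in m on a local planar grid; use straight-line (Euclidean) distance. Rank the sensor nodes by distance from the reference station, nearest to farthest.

F, A, C, B, E, D

Distances from the reference station:
F (-108, 3): 38.5 m
A (44, 72): 128.4 m
C (12, 339): 331.1 m
B (-240, -329): 386.0 m
E (-53, -385): 404.5 m
D (257, -249): 425.1 m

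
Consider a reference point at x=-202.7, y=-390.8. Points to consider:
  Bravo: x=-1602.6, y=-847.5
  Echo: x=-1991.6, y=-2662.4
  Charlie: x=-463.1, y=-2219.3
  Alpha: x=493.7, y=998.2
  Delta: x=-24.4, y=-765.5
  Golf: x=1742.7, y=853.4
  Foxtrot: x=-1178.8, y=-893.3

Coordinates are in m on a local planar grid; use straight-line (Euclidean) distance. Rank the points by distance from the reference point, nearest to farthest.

Delta, Foxtrot, Bravo, Alpha, Charlie, Golf, Echo

Distances from the reference point:
Delta x=-24.4, y=-765.5: 415.0 m
Foxtrot x=-1178.8, y=-893.3: 1097.9 m
Bravo x=-1602.6, y=-847.5: 1472.5 m
Alpha x=493.7, y=998.2: 1553.8 m
Charlie x=-463.1, y=-2219.3: 1846.9 m
Golf x=1742.7, y=853.4: 2309.2 m
Echo x=-1991.6, y=-2662.4: 2891.4 m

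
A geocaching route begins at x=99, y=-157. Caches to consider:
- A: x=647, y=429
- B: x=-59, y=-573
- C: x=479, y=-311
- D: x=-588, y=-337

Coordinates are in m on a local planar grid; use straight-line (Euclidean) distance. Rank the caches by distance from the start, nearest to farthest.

C, B, D, A

Distance from the start at x=99, y=-157 to each:
C x=479, y=-311: 410.0 m
B x=-59, y=-573: 445.0 m
D x=-588, y=-337: 710.2 m
A x=647, y=429: 802.3 m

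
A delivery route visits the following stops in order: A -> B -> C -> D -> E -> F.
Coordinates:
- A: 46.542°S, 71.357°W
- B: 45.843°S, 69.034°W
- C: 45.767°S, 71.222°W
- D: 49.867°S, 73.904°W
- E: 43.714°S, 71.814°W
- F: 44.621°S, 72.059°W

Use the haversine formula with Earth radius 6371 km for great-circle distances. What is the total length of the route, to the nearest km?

1668 km

Leg distances:
A→B: 195.0 km  (cumulative 195.0 km)
B→C: 169.8 km  (cumulative 364.8 km)
C→D: 497.9 km  (cumulative 862.6 km)
D→E: 702.4 km  (cumulative 1565.0 km)
E→F: 102.7 km  (cumulative 1667.7 km)
Total route length ≈ 1668 km.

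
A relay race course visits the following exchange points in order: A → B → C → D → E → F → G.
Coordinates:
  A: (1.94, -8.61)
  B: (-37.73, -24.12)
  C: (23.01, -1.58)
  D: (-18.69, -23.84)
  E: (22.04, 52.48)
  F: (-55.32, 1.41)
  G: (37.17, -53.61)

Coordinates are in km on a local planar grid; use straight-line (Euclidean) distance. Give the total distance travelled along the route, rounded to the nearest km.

441 km

Leg distances:
A→B: 42.6 km  (cumulative 42.6 km)
B→C: 64.8 km  (cumulative 107.4 km)
C→D: 47.3 km  (cumulative 154.7 km)
D→E: 86.5 km  (cumulative 241.2 km)
E→F: 92.7 km  (cumulative 333.9 km)
F→G: 107.6 km  (cumulative 441.5 km)
Total route length ≈ 441 km.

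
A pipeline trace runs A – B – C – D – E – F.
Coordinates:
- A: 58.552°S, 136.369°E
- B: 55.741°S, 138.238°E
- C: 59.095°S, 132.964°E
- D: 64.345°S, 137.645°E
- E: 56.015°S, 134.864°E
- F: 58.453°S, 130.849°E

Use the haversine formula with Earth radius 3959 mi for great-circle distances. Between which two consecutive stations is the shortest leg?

A–B

Leg distances:
A→B: 206.5 mi
B→C: 303.5 mi
C→D: 393.6 mi
D→E: 583.3 mi
E→F: 225.6 mi
The shortest leg is A–B at 206.5 mi.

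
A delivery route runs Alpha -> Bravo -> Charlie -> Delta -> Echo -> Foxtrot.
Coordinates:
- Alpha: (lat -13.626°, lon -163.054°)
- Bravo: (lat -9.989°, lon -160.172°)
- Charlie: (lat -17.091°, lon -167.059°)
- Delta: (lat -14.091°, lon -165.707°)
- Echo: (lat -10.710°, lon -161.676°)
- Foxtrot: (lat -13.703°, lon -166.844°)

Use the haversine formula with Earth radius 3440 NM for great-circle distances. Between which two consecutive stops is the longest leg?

Leg distances:
Alpha→Bravo: 276.3 NM
Bravo→Charlie: 585.8 NM
Charlie→Delta: 196.4 NM
Delta→Echo: 311.5 NM
Echo→Foxtrot: 352.5 NM
The longest leg is Bravo–Charlie at 585.8 NM.

Bravo–Charlie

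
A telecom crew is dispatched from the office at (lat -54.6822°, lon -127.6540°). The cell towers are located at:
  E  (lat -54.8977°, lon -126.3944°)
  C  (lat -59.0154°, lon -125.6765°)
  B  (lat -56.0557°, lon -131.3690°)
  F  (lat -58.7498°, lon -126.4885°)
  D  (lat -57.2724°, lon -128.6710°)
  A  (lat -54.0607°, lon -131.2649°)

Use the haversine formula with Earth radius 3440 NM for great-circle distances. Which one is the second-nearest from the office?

A

Distances from the office ((lat -54.6822°, lon -127.6540°)):
E: 45.5 NM
A: 131.7 NM
B: 151.2 NM
D: 159.2 NM
F: 247.2 NM
C: 268.1 NM
The second-nearest is A at 131.7 NM.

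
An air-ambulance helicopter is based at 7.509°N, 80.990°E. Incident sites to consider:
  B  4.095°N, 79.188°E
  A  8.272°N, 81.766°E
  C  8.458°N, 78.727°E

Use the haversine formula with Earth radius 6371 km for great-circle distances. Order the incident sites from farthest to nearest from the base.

Distances from the base:
B 4.095°N, 79.188°E: 428.8 km
C 8.458°N, 78.727°E: 270.6 km
A 8.272°N, 81.766°E: 120.4 km

B, C, A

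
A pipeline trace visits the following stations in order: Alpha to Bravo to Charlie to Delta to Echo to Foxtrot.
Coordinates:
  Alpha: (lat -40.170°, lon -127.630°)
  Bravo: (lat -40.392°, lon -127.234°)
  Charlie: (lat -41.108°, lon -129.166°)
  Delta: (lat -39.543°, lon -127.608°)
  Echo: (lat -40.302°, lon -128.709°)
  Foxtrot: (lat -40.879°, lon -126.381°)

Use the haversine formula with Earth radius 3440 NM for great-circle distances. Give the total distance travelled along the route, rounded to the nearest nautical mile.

Leg distances:
Alpha→Bravo: 22.5 NM  (cumulative 22.5 NM)
Bravo→Charlie: 97.8 NM  (cumulative 120.3 NM)
Charlie→Delta: 118.0 NM  (cumulative 238.3 NM)
Delta→Echo: 68.2 NM  (cumulative 306.5 NM)
Echo→Foxtrot: 111.6 NM  (cumulative 418.1 NM)
Total route length ≈ 418 NM.

418 NM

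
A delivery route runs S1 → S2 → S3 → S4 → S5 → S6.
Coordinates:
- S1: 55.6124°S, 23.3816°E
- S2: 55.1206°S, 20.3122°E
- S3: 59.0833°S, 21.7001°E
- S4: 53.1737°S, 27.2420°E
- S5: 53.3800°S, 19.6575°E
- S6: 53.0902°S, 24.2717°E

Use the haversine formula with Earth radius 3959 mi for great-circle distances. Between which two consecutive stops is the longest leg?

Leg distances:
S1→S2: 125.2 mi
S2→S3: 278.7 mi
S3→S4: 460.4 mi
S4→S5: 313.5 mi
S5→S6: 191.8 mi
The longest leg is S3–S4 at 460.4 mi.

S3–S4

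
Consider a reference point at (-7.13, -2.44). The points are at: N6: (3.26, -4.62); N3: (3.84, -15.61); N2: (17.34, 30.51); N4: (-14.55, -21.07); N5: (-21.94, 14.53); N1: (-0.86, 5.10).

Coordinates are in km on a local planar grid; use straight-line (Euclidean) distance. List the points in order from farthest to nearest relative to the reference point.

N2, N5, N4, N3, N6, N1

Distance from the reference point at (-7.13, -2.44) to each:
N2 (17.34, 30.51): 41.0 km
N5 (-21.94, 14.53): 22.5 km
N4 (-14.55, -21.07): 20.1 km
N3 (3.84, -15.61): 17.1 km
N6 (3.26, -4.62): 10.6 km
N1 (-0.86, 5.10): 9.8 km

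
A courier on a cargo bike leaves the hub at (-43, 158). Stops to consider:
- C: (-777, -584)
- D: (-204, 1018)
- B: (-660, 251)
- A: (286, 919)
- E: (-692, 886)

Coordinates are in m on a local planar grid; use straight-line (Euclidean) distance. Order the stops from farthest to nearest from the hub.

Computing each straight-line distance from (-43, 158):
C (-777, -584): 1043.7 m
E (-692, 886): 975.3 m
D (-204, 1018): 874.9 m
A (286, 919): 829.1 m
B (-660, 251): 624.0 m

C, E, D, A, B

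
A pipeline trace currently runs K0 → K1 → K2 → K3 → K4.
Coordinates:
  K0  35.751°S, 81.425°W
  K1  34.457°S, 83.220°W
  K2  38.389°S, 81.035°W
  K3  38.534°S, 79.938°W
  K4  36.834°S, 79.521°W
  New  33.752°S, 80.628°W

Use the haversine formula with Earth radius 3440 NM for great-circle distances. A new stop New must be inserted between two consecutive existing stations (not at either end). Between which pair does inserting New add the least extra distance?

Added distance for inserting New between each consecutive pair:
K0–K1: 144.4 NM
K1–K2: 156.2 NM
K2–K3: 515.8 NM
K3–K4: 377.9 NM
Smallest added distance is 144.4 NM, inserting between K0 and K1.

between K0 and K1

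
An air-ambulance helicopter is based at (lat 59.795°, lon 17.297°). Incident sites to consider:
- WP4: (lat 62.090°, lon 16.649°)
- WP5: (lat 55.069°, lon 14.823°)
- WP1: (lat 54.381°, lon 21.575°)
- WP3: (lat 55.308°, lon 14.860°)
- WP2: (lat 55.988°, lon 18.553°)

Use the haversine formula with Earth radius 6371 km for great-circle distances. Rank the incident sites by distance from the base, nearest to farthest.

WP4, WP2, WP3, WP5, WP1

Computing each great-circle distance from (lat 59.795°, lon 17.297°):
WP4 (lat 62.090°, lon 16.649°): 257.6 km
WP2 (lat 55.988°, lon 18.553°): 429.8 km
WP3 (lat 55.308°, lon 14.860°): 519.6 km
WP5 (lat 55.069°, lon 14.823°): 545.9 km
WP1 (lat 54.381°, lon 21.575°): 654.8 km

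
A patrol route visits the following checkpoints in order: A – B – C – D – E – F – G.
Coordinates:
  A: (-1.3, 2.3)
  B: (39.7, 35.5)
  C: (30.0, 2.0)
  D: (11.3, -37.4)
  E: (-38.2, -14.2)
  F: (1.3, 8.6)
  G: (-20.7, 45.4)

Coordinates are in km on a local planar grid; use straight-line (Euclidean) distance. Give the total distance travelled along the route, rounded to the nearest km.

274 km

Leg distances:
A→B: 52.8 km  (cumulative 52.8 km)
B→C: 34.9 km  (cumulative 87.6 km)
C→D: 43.6 km  (cumulative 131.2 km)
D→E: 54.7 km  (cumulative 185.9 km)
E→F: 45.6 km  (cumulative 231.5 km)
F→G: 42.9 km  (cumulative 274.4 km)
Total route length ≈ 274 km.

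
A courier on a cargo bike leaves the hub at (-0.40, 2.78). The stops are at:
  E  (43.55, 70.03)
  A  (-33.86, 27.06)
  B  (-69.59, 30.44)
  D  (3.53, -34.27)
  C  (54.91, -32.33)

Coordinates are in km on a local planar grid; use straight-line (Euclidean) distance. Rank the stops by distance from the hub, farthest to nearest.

E, B, C, A, D

Computing each straight-line distance from (-0.40, 2.78):
E (43.55, 70.03): 80.3 km
B (-69.59, 30.44): 74.5 km
C (54.91, -32.33): 65.5 km
A (-33.86, 27.06): 41.3 km
D (3.53, -34.27): 37.3 km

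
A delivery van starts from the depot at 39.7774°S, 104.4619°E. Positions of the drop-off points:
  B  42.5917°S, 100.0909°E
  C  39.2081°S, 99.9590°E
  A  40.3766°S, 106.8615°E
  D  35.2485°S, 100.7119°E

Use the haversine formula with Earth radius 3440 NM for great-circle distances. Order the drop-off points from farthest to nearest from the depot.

Distances from the depot:
D 35.2485°S, 100.7119°E: 325.2 NM
B 42.5917°S, 100.0909°E: 259.9 NM
C 39.2081°S, 99.9590°E: 211.4 NM
A 40.3766°S, 106.8615°E: 116.0 NM

D, B, C, A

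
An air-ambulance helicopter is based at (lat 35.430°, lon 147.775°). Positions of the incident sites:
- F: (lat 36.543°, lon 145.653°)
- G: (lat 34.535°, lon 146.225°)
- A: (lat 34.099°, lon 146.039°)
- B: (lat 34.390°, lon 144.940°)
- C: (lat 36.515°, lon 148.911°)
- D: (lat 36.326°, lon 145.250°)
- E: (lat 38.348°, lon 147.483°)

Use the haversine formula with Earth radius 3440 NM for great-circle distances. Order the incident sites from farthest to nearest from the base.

E, B, D, F, A, G, C

Computing each great-circle distance from (lat 35.430°, lon 147.775°):
E (lat 38.348°, lon 147.483°): 175.8 NM
B (lat 34.390°, lon 144.940°): 152.9 NM
D (lat 36.326°, lon 145.250°): 134.1 NM
F (lat 36.543°, lon 145.653°): 122.8 NM
A (lat 34.099°, lon 146.039°): 117.1 NM
G (lat 34.535°, lon 146.225°): 93.3 NM
C (lat 36.515°, lon 148.911°): 85.4 NM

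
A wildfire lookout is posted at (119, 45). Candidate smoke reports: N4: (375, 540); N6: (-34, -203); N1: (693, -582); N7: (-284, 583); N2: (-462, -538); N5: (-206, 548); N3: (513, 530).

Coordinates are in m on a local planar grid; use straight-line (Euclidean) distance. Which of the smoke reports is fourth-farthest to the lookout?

N3

Distances from the lookout ((119, 45)):
N1: 850.1 m
N2: 823.1 m
N7: 672.2 m
N3: 624.9 m
N5: 598.9 m
N4: 557.3 m
N6: 291.4 m
The fourth-farthest is N3 at 624.9 m.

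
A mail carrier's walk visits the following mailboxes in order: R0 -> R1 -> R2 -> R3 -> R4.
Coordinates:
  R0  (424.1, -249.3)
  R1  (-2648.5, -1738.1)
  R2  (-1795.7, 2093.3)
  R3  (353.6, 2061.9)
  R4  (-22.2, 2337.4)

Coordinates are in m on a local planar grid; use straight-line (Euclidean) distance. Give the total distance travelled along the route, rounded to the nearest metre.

Leg distances:
R0→R1: 3414.3 m  (cumulative 3414.3 m)
R1→R2: 3925.2 m  (cumulative 7339.5 m)
R2→R3: 2149.5 m  (cumulative 9489.0 m)
R3→R4: 466.0 m  (cumulative 9955.0 m)
Total route length ≈ 9955 m.

9955 m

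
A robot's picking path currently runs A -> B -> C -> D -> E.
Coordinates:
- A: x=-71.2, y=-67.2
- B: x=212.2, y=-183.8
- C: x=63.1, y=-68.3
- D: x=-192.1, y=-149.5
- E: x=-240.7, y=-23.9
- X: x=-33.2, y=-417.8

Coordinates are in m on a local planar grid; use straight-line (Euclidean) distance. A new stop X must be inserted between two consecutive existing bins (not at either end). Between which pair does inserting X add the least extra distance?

between A and B

Added distance for inserting X between each consecutive pair:
A–B: 385.3 m
B–C: 513.0 m
C–D: 406.5 m
D–E: 622.4 m
Smallest added distance is 385.3 m, inserting between A and B.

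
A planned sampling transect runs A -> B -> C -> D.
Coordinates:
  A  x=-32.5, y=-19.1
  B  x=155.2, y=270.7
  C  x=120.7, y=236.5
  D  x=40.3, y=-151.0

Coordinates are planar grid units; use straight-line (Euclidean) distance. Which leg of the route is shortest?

Leg distances:
A→B: 345.3
B→C: 48.6
C→D: 395.8
The shortest leg is B–C at 48.6.

B–C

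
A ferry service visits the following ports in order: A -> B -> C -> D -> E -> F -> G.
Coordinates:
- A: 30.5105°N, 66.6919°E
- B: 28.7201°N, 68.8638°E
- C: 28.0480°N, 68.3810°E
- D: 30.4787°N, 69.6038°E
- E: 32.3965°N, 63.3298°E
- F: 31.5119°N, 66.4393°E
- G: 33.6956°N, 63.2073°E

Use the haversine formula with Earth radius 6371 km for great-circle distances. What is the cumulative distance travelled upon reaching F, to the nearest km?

1614 km

Leg distances:
A→B: 289.3 km  (cumulative 289.3 km)
B→C: 88.4 km  (cumulative 377.7 km)
C→D: 295.2 km  (cumulative 672.9 km)
D→E: 632.1 km  (cumulative 1305.0 km)
E→F: 309.4 km  (cumulative 1614.4 km)
Cumulative distance at F ≈ 1614 km.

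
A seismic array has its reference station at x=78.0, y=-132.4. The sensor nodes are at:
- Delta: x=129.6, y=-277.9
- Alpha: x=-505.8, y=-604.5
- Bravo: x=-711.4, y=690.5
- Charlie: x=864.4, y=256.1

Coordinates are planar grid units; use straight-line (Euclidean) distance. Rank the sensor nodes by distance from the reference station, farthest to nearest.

Bravo, Charlie, Alpha, Delta

Distance from the reference station at x=78.0, y=-132.4 to each:
Bravo x=-711.4, y=690.5: 1140.3
Charlie x=864.4, y=256.1: 877.1
Alpha x=-505.8, y=-604.5: 750.8
Delta x=129.6, y=-277.9: 154.4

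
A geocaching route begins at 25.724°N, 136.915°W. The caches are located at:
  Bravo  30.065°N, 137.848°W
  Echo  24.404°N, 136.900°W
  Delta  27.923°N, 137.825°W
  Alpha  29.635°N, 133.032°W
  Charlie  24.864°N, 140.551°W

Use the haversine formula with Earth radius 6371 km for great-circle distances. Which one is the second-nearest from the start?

Delta

Distance to each, sorted:
Echo: 146.8 km
Delta: 260.7 km
Charlie: 377.8 km
Bravo: 491.3 km
Alpha: 579.0 km
The second-nearest is Delta at 260.7 km.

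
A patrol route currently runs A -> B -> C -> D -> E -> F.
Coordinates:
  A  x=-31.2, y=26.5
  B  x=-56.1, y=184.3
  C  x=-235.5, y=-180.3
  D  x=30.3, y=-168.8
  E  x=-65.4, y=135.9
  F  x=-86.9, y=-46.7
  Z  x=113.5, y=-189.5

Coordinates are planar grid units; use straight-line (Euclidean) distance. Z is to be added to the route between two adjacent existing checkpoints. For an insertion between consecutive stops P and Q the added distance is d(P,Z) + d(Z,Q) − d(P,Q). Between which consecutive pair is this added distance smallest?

Added distance for inserting Z between each consecutive pair:
A–B: 510.7
B–C: 353.3
C–D: 168.8
D–E: 137.7
E–F: 433.5
Smallest added distance is 137.7, inserting between D and E.

between D and E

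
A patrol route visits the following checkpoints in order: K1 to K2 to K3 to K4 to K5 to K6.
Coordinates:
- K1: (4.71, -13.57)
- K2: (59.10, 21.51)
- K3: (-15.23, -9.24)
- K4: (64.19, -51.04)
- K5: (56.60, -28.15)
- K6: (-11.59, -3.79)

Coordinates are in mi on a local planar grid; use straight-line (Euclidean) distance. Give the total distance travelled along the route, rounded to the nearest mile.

Leg distances:
K1→K2: 64.7 mi  (cumulative 64.7 mi)
K2→K3: 80.4 mi  (cumulative 145.2 mi)
K3→K4: 89.7 mi  (cumulative 234.9 mi)
K4→K5: 24.1 mi  (cumulative 259.0 mi)
K5→K6: 72.4 mi  (cumulative 331.4 mi)
Total route length ≈ 331 mi.

331 mi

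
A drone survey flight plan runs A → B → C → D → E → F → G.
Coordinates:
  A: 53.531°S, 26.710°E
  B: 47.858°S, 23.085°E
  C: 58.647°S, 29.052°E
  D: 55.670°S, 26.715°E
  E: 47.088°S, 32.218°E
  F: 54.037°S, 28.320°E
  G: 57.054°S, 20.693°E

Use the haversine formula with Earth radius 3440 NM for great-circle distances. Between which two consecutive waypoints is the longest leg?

B–C

Leg distances:
A→B: 367.3 NM
B→C: 681.6 NM
C→D: 194.2 NM
D→E: 554.6 NM
E→F: 442.7 NM
F→G: 315.8 NM
The longest leg is B–C at 681.6 NM.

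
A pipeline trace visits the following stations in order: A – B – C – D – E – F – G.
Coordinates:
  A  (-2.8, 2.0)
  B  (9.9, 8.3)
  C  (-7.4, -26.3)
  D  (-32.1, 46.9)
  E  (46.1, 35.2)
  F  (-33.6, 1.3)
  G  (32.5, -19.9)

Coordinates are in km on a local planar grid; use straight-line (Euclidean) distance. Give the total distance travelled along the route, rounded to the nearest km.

365 km

Leg distances:
A→B: 14.2 km  (cumulative 14.2 km)
B→C: 38.7 km  (cumulative 52.9 km)
C→D: 77.3 km  (cumulative 130.1 km)
D→E: 79.1 km  (cumulative 209.2 km)
E→F: 86.6 km  (cumulative 295.8 km)
F→G: 69.4 km  (cumulative 365.2 km)
Total route length ≈ 365 km.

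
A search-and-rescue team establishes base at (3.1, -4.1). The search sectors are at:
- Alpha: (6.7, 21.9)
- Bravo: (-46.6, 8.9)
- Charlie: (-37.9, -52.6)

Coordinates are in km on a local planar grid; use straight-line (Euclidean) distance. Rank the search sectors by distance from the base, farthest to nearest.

Distance from the base at (3.1, -4.1) to each:
Charlie (-37.9, -52.6): 63.5 km
Bravo (-46.6, 8.9): 51.4 km
Alpha (6.7, 21.9): 26.2 km

Charlie, Bravo, Alpha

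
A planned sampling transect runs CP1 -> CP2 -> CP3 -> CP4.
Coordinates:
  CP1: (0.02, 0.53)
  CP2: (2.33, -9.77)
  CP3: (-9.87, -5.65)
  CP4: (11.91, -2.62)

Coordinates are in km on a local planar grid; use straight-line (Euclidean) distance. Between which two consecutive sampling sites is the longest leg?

CP3–CP4

Leg distances:
CP1→CP2: 10.6 km
CP2→CP3: 12.9 km
CP3→CP4: 22.0 km
The longest leg is CP3–CP4 at 22.0 km.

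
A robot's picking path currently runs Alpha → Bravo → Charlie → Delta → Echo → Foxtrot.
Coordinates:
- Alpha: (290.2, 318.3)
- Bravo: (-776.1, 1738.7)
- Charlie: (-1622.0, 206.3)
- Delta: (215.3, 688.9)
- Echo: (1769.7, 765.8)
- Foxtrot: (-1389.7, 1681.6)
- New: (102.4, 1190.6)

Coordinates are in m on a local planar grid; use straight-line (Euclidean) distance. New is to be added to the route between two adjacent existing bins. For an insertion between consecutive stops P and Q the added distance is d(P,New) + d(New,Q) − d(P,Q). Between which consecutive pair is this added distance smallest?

Added distance for inserting New between each consecutive pair:
Alpha–Bravo: 151.6 m
Bravo–Charlie: 1270.6 m
Charlie–Delta: 600.2 m
Delta–Echo: 678.5 m
Echo–Foxtrot: 1.9 m
Smallest added distance is 1.9 m, inserting between Echo and Foxtrot.

between Echo and Foxtrot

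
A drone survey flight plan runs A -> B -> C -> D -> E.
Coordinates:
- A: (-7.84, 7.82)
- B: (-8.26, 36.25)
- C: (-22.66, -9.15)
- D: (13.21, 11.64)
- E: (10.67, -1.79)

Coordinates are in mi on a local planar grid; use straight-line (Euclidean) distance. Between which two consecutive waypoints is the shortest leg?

Leg distances:
A→B: 28.4 mi
B→C: 47.6 mi
C→D: 41.5 mi
D→E: 13.7 mi
The shortest leg is D–E at 13.7 mi.

D–E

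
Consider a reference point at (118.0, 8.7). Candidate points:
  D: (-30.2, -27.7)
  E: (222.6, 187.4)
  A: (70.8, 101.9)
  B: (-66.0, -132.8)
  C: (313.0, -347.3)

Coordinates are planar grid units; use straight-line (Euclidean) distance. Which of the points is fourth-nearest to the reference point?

Distance to each, sorted:
A: 104.5
D: 152.6
E: 207.1
B: 232.1
C: 405.9
The fourth-nearest is B at 232.1.

B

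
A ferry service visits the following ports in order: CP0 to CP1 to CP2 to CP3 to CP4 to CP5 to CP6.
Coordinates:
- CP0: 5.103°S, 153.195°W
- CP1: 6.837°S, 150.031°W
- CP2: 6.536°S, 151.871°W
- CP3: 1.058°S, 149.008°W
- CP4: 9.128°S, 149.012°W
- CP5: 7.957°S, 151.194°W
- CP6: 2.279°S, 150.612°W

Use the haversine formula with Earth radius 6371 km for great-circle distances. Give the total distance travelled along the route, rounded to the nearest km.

3097 km

Leg distances:
CP0→CP1: 399.5 km  (cumulative 399.5 km)
CP1→CP2: 205.9 km  (cumulative 605.5 km)
CP2→CP3: 686.9 km  (cumulative 1292.4 km)
CP3→CP4: 897.3 km  (cumulative 2189.7 km)
CP4→CP5: 273.0 km  (cumulative 2462.7 km)
CP5→CP6: 634.6 km  (cumulative 3097.3 km)
Total route length ≈ 3097 km.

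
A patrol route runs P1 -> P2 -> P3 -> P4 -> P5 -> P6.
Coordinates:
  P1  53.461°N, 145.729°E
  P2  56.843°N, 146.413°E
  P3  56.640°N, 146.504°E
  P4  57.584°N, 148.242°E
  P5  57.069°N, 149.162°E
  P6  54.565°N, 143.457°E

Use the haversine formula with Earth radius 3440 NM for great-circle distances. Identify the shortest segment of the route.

Leg distances:
P1→P2: 204.4 NM
P2→P3: 12.6 NM
P3→P4: 80.1 NM
P4→P5: 43.0 NM
P5→P6: 244.1 NM
The shortest leg is P2–P3 at 12.6 NM.

P2–P3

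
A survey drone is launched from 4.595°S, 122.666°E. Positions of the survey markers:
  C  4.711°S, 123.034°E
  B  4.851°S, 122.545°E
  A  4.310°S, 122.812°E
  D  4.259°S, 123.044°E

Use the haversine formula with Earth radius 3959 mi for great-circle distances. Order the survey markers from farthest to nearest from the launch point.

D, C, A, B

Distance from the launch point at 4.595°S, 122.666°E to each:
D 4.259°S, 123.044°E: 34.9 mi
C 4.711°S, 123.034°E: 26.6 mi
A 4.310°S, 122.812°E: 22.1 mi
B 4.851°S, 122.545°E: 19.6 mi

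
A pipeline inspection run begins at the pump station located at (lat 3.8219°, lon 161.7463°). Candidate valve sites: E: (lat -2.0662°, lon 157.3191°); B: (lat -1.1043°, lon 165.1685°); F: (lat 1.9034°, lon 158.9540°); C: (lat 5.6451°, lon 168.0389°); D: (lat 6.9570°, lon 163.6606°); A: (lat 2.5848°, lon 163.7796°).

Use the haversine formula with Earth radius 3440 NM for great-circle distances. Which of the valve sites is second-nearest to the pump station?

Distances from the pump station ((lat 3.8219°, lon 161.7463°)):
A: 142.7 NM
F: 203.2 NM
D: 220.3 NM
B: 360.1 NM
C: 392.1 NM
E: 442.2 NM
The second-nearest is F at 203.2 NM.

F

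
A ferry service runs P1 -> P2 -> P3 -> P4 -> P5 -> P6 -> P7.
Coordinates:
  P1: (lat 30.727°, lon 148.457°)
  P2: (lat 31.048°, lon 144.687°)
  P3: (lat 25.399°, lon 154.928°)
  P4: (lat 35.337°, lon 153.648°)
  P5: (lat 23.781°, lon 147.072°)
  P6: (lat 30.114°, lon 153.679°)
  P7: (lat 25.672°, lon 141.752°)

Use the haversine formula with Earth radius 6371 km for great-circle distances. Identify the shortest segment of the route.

Leg distances:
P1→P2: 361.5 km
P2→P3: 1182.9 km
P3→P4: 1111.8 km
P4→P5: 1432.8 km
P5→P6: 961.2 km
P6→P7: 1271.0 km
The shortest leg is P1–P2 at 361.5 km.

P1–P2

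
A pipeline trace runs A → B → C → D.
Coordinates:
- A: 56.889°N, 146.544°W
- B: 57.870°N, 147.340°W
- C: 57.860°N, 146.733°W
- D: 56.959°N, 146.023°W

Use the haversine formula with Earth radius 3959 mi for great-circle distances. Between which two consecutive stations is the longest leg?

A–B

Leg distances:
A→B: 74.0 mi
B→C: 22.3 mi
C→D: 67.6 mi
The longest leg is A–B at 74.0 mi.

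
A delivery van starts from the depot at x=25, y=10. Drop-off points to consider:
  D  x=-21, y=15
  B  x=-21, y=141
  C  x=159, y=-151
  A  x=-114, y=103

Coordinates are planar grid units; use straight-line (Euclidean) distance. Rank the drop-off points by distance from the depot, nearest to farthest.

D, B, A, C

Distance from the depot at x=25, y=10 to each:
D x=-21, y=15: 46.3
B x=-21, y=141: 138.8
A x=-114, y=103: 167.2
C x=159, y=-151: 209.5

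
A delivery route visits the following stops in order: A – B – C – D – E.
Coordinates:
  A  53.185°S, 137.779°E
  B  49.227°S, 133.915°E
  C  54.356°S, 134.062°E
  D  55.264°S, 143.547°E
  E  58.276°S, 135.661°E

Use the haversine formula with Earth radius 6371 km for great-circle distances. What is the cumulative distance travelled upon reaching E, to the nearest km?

2287 km

Leg distances:
A→B: 515.7 km  (cumulative 515.7 km)
B→C: 570.4 km  (cumulative 1086.1 km)
C→D: 615.6 km  (cumulative 1701.8 km)
D→E: 585.2 km  (cumulative 2286.9 km)
Cumulative distance at E ≈ 2287 km.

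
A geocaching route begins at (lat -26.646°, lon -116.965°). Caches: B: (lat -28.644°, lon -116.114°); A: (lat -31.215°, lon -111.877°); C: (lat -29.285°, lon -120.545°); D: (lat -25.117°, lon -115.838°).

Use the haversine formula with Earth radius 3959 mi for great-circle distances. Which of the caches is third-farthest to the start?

B

Distance to each, sorted:
A: 440.7 mi
C: 284.5 mi
B: 147.6 mi
D: 126.8 mi
The third-farthest is B at 147.6 mi.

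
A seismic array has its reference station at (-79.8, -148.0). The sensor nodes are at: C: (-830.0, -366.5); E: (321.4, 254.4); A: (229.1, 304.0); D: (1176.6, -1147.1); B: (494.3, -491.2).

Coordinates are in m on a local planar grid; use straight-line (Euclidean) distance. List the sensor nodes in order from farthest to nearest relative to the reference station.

Computing each straight-line distance from (-79.8, -148.0):
D (1176.6, -1147.1): 1605.2 m
C (-830.0, -366.5): 781.4 m
B (494.3, -491.2): 668.9 m
E (321.4, 254.4): 568.2 m
A (229.1, 304.0): 547.5 m

D, C, B, E, A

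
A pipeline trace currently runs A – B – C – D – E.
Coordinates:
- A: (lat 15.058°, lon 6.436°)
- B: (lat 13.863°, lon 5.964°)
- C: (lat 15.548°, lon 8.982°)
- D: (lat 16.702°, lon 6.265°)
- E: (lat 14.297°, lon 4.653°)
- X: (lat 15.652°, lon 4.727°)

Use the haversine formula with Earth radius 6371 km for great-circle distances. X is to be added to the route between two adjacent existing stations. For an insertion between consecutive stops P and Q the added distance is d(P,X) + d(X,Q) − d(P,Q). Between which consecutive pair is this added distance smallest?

Added distance for inserting X between each consecutive pair:
A–B: 291.8 km
B–C: 320.4 km
C–D: 340.0 km
D–E: 34.0 km
Smallest added distance is 34.0 km, inserting between D and E.

between D and E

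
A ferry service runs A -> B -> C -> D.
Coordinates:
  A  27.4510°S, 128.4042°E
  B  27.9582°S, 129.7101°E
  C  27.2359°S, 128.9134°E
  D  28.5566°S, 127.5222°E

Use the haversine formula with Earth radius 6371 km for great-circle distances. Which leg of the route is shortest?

Leg distances:
A→B: 140.4 km
B→C: 112.3 km
C→D: 200.6 km
The shortest leg is B–C at 112.3 km.

B–C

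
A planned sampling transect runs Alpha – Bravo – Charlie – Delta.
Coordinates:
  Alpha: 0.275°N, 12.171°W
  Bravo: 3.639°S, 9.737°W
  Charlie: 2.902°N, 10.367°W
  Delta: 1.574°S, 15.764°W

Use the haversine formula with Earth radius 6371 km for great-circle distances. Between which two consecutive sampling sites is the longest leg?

Charlie–Delta

Leg distances:
Alpha→Bravo: 512.4 km
Bravo→Charlie: 730.7 km
Charlie→Delta: 779.5 km
The longest leg is Charlie–Delta at 779.5 km.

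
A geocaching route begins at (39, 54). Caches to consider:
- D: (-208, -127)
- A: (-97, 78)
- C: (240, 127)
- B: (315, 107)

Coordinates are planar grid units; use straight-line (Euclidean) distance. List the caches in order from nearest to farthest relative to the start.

Distance from the start at (39, 54) to each:
A (-97, 78): 138.1
C (240, 127): 213.8
B (315, 107): 281.0
D (-208, -127): 306.2

A, C, B, D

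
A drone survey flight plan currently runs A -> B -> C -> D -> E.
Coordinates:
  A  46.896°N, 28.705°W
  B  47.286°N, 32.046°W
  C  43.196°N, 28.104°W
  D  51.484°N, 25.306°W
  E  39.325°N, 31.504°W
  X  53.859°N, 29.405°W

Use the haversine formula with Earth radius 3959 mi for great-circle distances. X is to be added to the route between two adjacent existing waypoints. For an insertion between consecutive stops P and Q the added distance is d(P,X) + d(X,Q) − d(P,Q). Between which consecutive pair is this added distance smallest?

between D and E

Added distance for inserting X between each consecutive pair:
A–B: 791.3 mi
B–C: 866.4 mi
C–D: 389.3 mi
D–E: 355.0 mi
Smallest added distance is 355.0 mi, inserting between D and E.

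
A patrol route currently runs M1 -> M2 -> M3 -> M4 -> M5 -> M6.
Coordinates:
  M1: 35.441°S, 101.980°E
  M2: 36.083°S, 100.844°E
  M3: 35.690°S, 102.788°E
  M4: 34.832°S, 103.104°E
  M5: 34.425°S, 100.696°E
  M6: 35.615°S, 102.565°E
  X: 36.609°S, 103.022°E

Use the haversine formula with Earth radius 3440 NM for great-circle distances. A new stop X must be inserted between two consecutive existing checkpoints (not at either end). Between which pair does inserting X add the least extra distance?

Added distance for inserting X between each consecutive pair:
M1–M2: 129.0 NM
M2–M3: 68.8 NM
M3–M4: 109.3 NM
M4–M5: 158.8 NM
M5–M6: 120.8 NM
Smallest added distance is 68.8 NM, inserting between M2 and M3.

between M2 and M3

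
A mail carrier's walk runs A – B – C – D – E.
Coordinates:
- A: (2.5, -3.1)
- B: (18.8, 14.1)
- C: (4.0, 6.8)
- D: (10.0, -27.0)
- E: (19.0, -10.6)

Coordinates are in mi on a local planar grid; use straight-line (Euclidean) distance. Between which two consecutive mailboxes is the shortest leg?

Leg distances:
A→B: 23.7 mi
B→C: 16.5 mi
C→D: 34.3 mi
D→E: 18.7 mi
The shortest leg is B–C at 16.5 mi.

B–C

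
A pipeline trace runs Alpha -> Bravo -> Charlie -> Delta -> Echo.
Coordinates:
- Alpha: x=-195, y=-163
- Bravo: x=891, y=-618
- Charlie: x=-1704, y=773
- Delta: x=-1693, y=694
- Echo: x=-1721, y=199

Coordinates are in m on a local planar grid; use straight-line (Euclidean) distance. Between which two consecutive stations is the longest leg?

Bravo–Charlie

Leg distances:
Alpha→Bravo: 1177.5 m
Bravo→Charlie: 2944.3 m
Charlie→Delta: 79.8 m
Delta→Echo: 495.8 m
The longest leg is Bravo–Charlie at 2944.3 m.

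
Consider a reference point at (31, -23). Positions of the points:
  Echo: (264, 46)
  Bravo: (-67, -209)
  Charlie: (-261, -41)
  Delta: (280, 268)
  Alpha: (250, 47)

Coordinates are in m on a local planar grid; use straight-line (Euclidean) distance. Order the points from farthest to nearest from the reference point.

Distances from the reference point:
Delta (280, 268): 383.0 m
Charlie (-261, -41): 292.6 m
Echo (264, 46): 243.0 m
Alpha (250, 47): 229.9 m
Bravo (-67, -209): 210.2 m

Delta, Charlie, Echo, Alpha, Bravo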